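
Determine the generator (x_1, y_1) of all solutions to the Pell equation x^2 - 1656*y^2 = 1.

(x, y) = (24335, 598)

First expand sqrt(1656) as a continued fraction. With x_i = (sqrt(1656) + m_i)/d_i and (m_0, d_0) = (0, 1): a_0 = floor(sqrt(1656)) = 40, since 40^2 = 1600 <= 1656 < 1681 = 41^2.
Iterate m_{i+1} = d_i*a_i - m_i, d_{i+1} = (1656 - m_{i+1}^2)/d_i, a_{i+1} = floor((a_0 + m_{i+1})/d_{i+1}):
  m_1 = 1*40 - 0 = 40, d_1 = (1656 - 40^2)/1 = 56/1 = 56, a_1 = floor((40 + 40)/56) = 1.
  m_2 = 56*1 - 40 = 16, d_2 = (1656 - 16^2)/56 = 1400/56 = 25, a_2 = floor((40 + 16)/25) = 2.
  m_3 = 25*2 - 16 = 34, d_3 = (1656 - 34^2)/25 = 500/25 = 20, a_3 = floor((40 + 34)/20) = 3.
  m_4 = 20*3 - 34 = 26, d_4 = (1656 - 26^2)/20 = 980/20 = 49, a_4 = floor((40 + 26)/49) = 1.
  m_5 = 49*1 - 26 = 23, d_5 = (1656 - 23^2)/49 = 1127/49 = 23, a_5 = floor((40 + 23)/23) = 2.
  m_6 = 23*2 - 23 = 23, d_6 = (1656 - 23^2)/23 = 1127/23 = 49, a_6 = floor((40 + 23)/49) = 1.
  m_7 = 49*1 - 23 = 26, d_7 = (1656 - 26^2)/49 = 980/49 = 20, a_7 = floor((40 + 26)/20) = 3.
  m_8 = 20*3 - 26 = 34, d_8 = (1656 - 34^2)/20 = 500/20 = 25, a_8 = floor((40 + 34)/25) = 2.
  m_9 = 25*2 - 34 = 16, d_9 = (1656 - 16^2)/25 = 1400/25 = 56, a_9 = floor((40 + 16)/56) = 1.
  m_10 = 56*1 - 16 = 40, d_10 = (1656 - 40^2)/56 = 56/56 = 1, a_10 = floor((40 + 40)/1) = 80.
  m_11 = 1*80 - 40 = 40, d_11 = (1656 - 40^2)/1 = 56/1 = 56: (m_11, d_11) = (m_1, d_1) = (40, 56), so from here the quotients repeat a_1, ..., a_10; the period length is 10.
So sqrt(1656) = [40; (1, 2, 3, 1, 2, 1, 3, 2, 1, 80)] with period length k = 10.
k is even, so the fundamental solution of x^2 - 1656y^2 = 1 is (p_{k-1}, q_{k-1}) = (p_9, q_9); compute convergents through index 9.
Convergents (p_i = a_i*p_{i-1} + p_{i-2}, q_i = a_i*q_{i-1} + q_{i-2} with p_{-2}=0, p_{-1}=1, q_{-2}=1, q_{-1}=0):
  i=0: a_0=40, p_0 = 40*1 + 0 = 40, q_0 = 40*0 + 1 = 1.
  i=1: a_1=1, p_1 = 1*40 + 1 = 41, q_1 = 1*1 + 0 = 1.
  i=2: a_2=2, p_2 = 2*41 + 40 = 122, q_2 = 2*1 + 1 = 3.
  i=3: a_3=3, p_3 = 3*122 + 41 = 407, q_3 = 3*3 + 1 = 10.
  i=4: a_4=1, p_4 = 1*407 + 122 = 529, q_4 = 1*10 + 3 = 13.
  i=5: a_5=2, p_5 = 2*529 + 407 = 1465, q_5 = 2*13 + 10 = 36.
  i=6: a_6=1, p_6 = 1*1465 + 529 = 1994, q_6 = 1*36 + 13 = 49.
  i=7: a_7=3, p_7 = 3*1994 + 1465 = 7447, q_7 = 3*49 + 36 = 183.
  i=8: a_8=2, p_8 = 2*7447 + 1994 = 16888, q_8 = 2*183 + 49 = 415.
  i=9: a_9=1, p_9 = 1*16888 + 7447 = 24335, q_9 = 1*415 + 183 = 598.
Check: 24335^2 - 1656*598^2 = 592192225 - 592192224 = 1, so (x, y) = (24335, 598) solves the equation, and by the theorem it is the least positive solution.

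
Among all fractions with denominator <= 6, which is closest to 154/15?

Expand x = 154/15 as a continued fraction with the Euclidean algorithm:
  154 = 10*15 + 4, so a_0 = 10.
  15 = 3*4 + 3, so a_1 = 3.
  4 = 1*3 + 1, so a_2 = 1.
  3 = 3*1 + 0, so a_3 = 3.
so x = [10; 3, 1, 3].
Convergents (p_i = a_i*p_{i-1} + p_{i-2}, q_i = a_i*q_{i-1} + q_{i-2} with p_{-2}=0, p_{-1}=1, q_{-2}=1, q_{-1}=0), until the denominator exceeds 6:
  i=0: a_0=10, p_0 = 10*1 + 0 = 10, q_0 = 10*0 + 1 = 1.
  i=1: a_1=3, p_1 = 3*10 + 1 = 31, q_1 = 3*1 + 0 = 3.
  i=2: a_2=1, p_2 = 1*31 + 10 = 41, q_2 = 1*3 + 1 = 4.
  i=3: a_3=3, p_3 = 3*41 + 31 = 154, q_3 = 3*4 + 3 = 15.
q_3 = 15 > 6, so the last convergent with denominator <= 6 is p_2/q_2 = 41/4.
The closest fraction with denominator <= 6 is either p_2/q_2 or the intermediate fraction (k*p_2 + p_1)/(k*q_2 + q_1) with the largest k >= 1 whose denominator stays <= 6; these approach x as k grows, and every other convergent or intermediate fraction in range is farther away.
Largest k: floor((6 - q_1)/q_2) = floor((6 - 3)/4) = 0.
Since k = 0, no intermediate fraction beyond p_2/q_2 has denominator <= 6, so the convergent 41/4 is the closest (its error is |154*4 - 41*15|/(15*4) = 1/60).

41/4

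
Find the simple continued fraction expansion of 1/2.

Run the Euclidean algorithm on 1 and 2; the successive quotients are the partial quotients a_0, a_1, ... (each step inverts the fractional part left over by the previous one):
  1 = 0*2 + 1, so a_0 = 0.
  2 = 2*1 + 0, so a_1 = 2.
The remainder reaches 0 after 2 divisions, so the expansion has 2 partial quotients, read off in order.

[0; 2]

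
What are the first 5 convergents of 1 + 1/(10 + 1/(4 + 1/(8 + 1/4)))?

Using the convergent recurrence p_i = a_i*p_{i-1} + p_{i-2}, q_i = a_i*q_{i-1} + q_{i-2} with p_{-2}=0, p_{-1}=1, q_{-2}=1, q_{-1}=0:
  i=0: a_0=1, p_0 = 1*1 + 0 = 1, q_0 = 1*0 + 1 = 1.
  i=1: a_1=10, p_1 = 10*1 + 1 = 11, q_1 = 10*1 + 0 = 10.
  i=2: a_2=4, p_2 = 4*11 + 1 = 45, q_2 = 4*10 + 1 = 41.
  i=3: a_3=8, p_3 = 8*45 + 11 = 371, q_3 = 8*41 + 10 = 338.
  i=4: a_4=4, p_4 = 4*371 + 45 = 1529, q_4 = 4*338 + 41 = 1393.

1/1, 11/10, 45/41, 371/338, 1529/1393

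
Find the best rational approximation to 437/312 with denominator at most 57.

Expand x = 437/312 as a continued fraction with the Euclidean algorithm:
  437 = 1*312 + 125, so a_0 = 1.
  312 = 2*125 + 62, so a_1 = 2.
  125 = 2*62 + 1, so a_2 = 2.
  62 = 62*1 + 0, so a_3 = 62.
so x = [1; 2, 2, 62].
Convergents (p_i = a_i*p_{i-1} + p_{i-2}, q_i = a_i*q_{i-1} + q_{i-2} with p_{-2}=0, p_{-1}=1, q_{-2}=1, q_{-1}=0), until the denominator exceeds 57:
  i=0: a_0=1, p_0 = 1*1 + 0 = 1, q_0 = 1*0 + 1 = 1.
  i=1: a_1=2, p_1 = 2*1 + 1 = 3, q_1 = 2*1 + 0 = 2.
  i=2: a_2=2, p_2 = 2*3 + 1 = 7, q_2 = 2*2 + 1 = 5.
  i=3: a_3=62, p_3 = 62*7 + 3 = 437, q_3 = 62*5 + 2 = 312.
q_3 = 312 > 57, so the last convergent with denominator <= 57 is p_2/q_2 = 7/5.
The closest fraction with denominator <= 57 is either p_2/q_2 or the intermediate fraction (k*p_2 + p_1)/(k*q_2 + q_1) with the largest k >= 1 whose denominator stays <= 57; these approach x as k grows, and every other convergent or intermediate fraction in range is farther away.
Largest k: floor((57 - q_1)/q_2) = floor((57 - 2)/5) = 11.
That gives (11*7 + 3)/(11*5 + 2) = 80/57.
Compare the errors: |x - 7/5| = |437*5 - 7*312|/(312*5) = 1/1560, and |x - 80/57| = |437*57 - 80*312|/(312*57) = 51/17784.
Cross-multiplying, 1*17784 = 17784 < 79560 = 51*1560, so 1/1560 is smaller: the convergent 7/5 is closer to x than 80/57.

7/5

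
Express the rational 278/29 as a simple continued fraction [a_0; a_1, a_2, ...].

Run the Euclidean algorithm on 278 and 29; the successive quotients are the partial quotients a_0, a_1, ... (each step inverts the fractional part left over by the previous one):
  278 = 9*29 + 17, so a_0 = 9.
  29 = 1*17 + 12, so a_1 = 1.
  17 = 1*12 + 5, so a_2 = 1.
  12 = 2*5 + 2, so a_3 = 2.
  5 = 2*2 + 1, so a_4 = 2.
  2 = 2*1 + 0, so a_5 = 2.
The remainder reaches 0 after 6 divisions, so the expansion has 6 partial quotients, read off in order.

[9; 1, 1, 2, 2, 2]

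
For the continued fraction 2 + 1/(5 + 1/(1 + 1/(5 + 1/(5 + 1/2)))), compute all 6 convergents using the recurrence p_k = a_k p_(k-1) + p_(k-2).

Using the convergent recurrence p_i = a_i*p_{i-1} + p_{i-2}, q_i = a_i*q_{i-1} + q_{i-2} with p_{-2}=0, p_{-1}=1, q_{-2}=1, q_{-1}=0:
  i=0: a_0=2, p_0 = 2*1 + 0 = 2, q_0 = 2*0 + 1 = 1.
  i=1: a_1=5, p_1 = 5*2 + 1 = 11, q_1 = 5*1 + 0 = 5.
  i=2: a_2=1, p_2 = 1*11 + 2 = 13, q_2 = 1*5 + 1 = 6.
  i=3: a_3=5, p_3 = 5*13 + 11 = 76, q_3 = 5*6 + 5 = 35.
  i=4: a_4=5, p_4 = 5*76 + 13 = 393, q_4 = 5*35 + 6 = 181.
  i=5: a_5=2, p_5 = 2*393 + 76 = 862, q_5 = 2*181 + 35 = 397.

2/1, 11/5, 13/6, 76/35, 393/181, 862/397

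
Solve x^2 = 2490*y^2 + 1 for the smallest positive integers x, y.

First expand sqrt(2490) as a continued fraction. With x_i = (sqrt(2490) + m_i)/d_i and (m_0, d_0) = (0, 1): a_0 = floor(sqrt(2490)) = 49, since 49^2 = 2401 <= 2490 < 2500 = 50^2.
Iterate m_{i+1} = d_i*a_i - m_i, d_{i+1} = (2490 - m_{i+1}^2)/d_i, a_{i+1} = floor((a_0 + m_{i+1})/d_{i+1}):
  m_1 = 1*49 - 0 = 49, d_1 = (2490 - 49^2)/1 = 89/1 = 89, a_1 = floor((49 + 49)/89) = 1.
  m_2 = 89*1 - 49 = 40, d_2 = (2490 - 40^2)/89 = 890/89 = 10, a_2 = floor((49 + 40)/10) = 8.
  m_3 = 10*8 - 40 = 40, d_3 = (2490 - 40^2)/10 = 890/10 = 89, a_3 = floor((49 + 40)/89) = 1.
  m_4 = 89*1 - 40 = 49, d_4 = (2490 - 49^2)/89 = 89/89 = 1, a_4 = floor((49 + 49)/1) = 98.
  m_5 = 1*98 - 49 = 49, d_5 = (2490 - 49^2)/1 = 89/1 = 89: (m_5, d_5) = (m_1, d_1) = (49, 89), so from here the quotients repeat a_1, ..., a_4; the period length is 4.
So sqrt(2490) = [49; (1, 8, 1, 98)] with period length k = 4.
k is even, so the fundamental solution of x^2 - 2490y^2 = 1 is (p_{k-1}, q_{k-1}) = (p_3, q_3); compute convergents through index 3.
Convergents (p_i = a_i*p_{i-1} + p_{i-2}, q_i = a_i*q_{i-1} + q_{i-2} with p_{-2}=0, p_{-1}=1, q_{-2}=1, q_{-1}=0):
  i=0: a_0=49, p_0 = 49*1 + 0 = 49, q_0 = 49*0 + 1 = 1.
  i=1: a_1=1, p_1 = 1*49 + 1 = 50, q_1 = 1*1 + 0 = 1.
  i=2: a_2=8, p_2 = 8*50 + 49 = 449, q_2 = 8*1 + 1 = 9.
  i=3: a_3=1, p_3 = 1*449 + 50 = 499, q_3 = 1*9 + 1 = 10.
Check: 499^2 - 2490*10^2 = 249001 - 249000 = 1, so (x, y) = (499, 10) solves the equation, and by the theorem it is the least positive solution.

(x, y) = (499, 10)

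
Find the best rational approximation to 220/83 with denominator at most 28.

53/20

Expand x = 220/83 as a continued fraction with the Euclidean algorithm:
  220 = 2*83 + 54, so a_0 = 2.
  83 = 1*54 + 29, so a_1 = 1.
  54 = 1*29 + 25, so a_2 = 1.
  29 = 1*25 + 4, so a_3 = 1.
  25 = 6*4 + 1, so a_4 = 6.
  4 = 4*1 + 0, so a_5 = 4.
so x = [2; 1, 1, 1, 6, 4].
Convergents (p_i = a_i*p_{i-1} + p_{i-2}, q_i = a_i*q_{i-1} + q_{i-2} with p_{-2}=0, p_{-1}=1, q_{-2}=1, q_{-1}=0), until the denominator exceeds 28:
  i=0: a_0=2, p_0 = 2*1 + 0 = 2, q_0 = 2*0 + 1 = 1.
  i=1: a_1=1, p_1 = 1*2 + 1 = 3, q_1 = 1*1 + 0 = 1.
  i=2: a_2=1, p_2 = 1*3 + 2 = 5, q_2 = 1*1 + 1 = 2.
  i=3: a_3=1, p_3 = 1*5 + 3 = 8, q_3 = 1*2 + 1 = 3.
  i=4: a_4=6, p_4 = 6*8 + 5 = 53, q_4 = 6*3 + 2 = 20.
  i=5: a_5=4, p_5 = 4*53 + 8 = 220, q_5 = 4*20 + 3 = 83.
q_5 = 83 > 28, so the last convergent with denominator <= 28 is p_4/q_4 = 53/20.
The closest fraction with denominator <= 28 is either p_4/q_4 or the intermediate fraction (k*p_4 + p_3)/(k*q_4 + q_3) with the largest k >= 1 whose denominator stays <= 28; these approach x as k grows, and every other convergent or intermediate fraction in range is farther away.
Largest k: floor((28 - q_3)/q_4) = floor((28 - 3)/20) = 1.
That gives (1*53 + 8)/(1*20 + 3) = 61/23.
Compare the errors: |x - 53/20| = |220*20 - 53*83|/(83*20) = 1/1660, and |x - 61/23| = |220*23 - 61*83|/(83*23) = 3/1909.
Cross-multiplying, 1*1909 = 1909 < 4980 = 3*1660, so 1/1660 is smaller: the convergent 53/20 is closer to x than 61/23.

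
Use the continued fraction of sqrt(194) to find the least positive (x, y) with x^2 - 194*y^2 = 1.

(x, y) = (195, 14)

First expand sqrt(194) as a continued fraction. With x_i = (sqrt(194) + m_i)/d_i and (m_0, d_0) = (0, 1): a_0 = floor(sqrt(194)) = 13, since 13^2 = 169 <= 194 < 196 = 14^2.
Iterate m_{i+1} = d_i*a_i - m_i, d_{i+1} = (194 - m_{i+1}^2)/d_i, a_{i+1} = floor((a_0 + m_{i+1})/d_{i+1}):
  m_1 = 1*13 - 0 = 13, d_1 = (194 - 13^2)/1 = 25/1 = 25, a_1 = floor((13 + 13)/25) = 1.
  m_2 = 25*1 - 13 = 12, d_2 = (194 - 12^2)/25 = 50/25 = 2, a_2 = floor((13 + 12)/2) = 12.
  m_3 = 2*12 - 12 = 12, d_3 = (194 - 12^2)/2 = 50/2 = 25, a_3 = floor((13 + 12)/25) = 1.
  m_4 = 25*1 - 12 = 13, d_4 = (194 - 13^2)/25 = 25/25 = 1, a_4 = floor((13 + 13)/1) = 26.
  m_5 = 1*26 - 13 = 13, d_5 = (194 - 13^2)/1 = 25/1 = 25: (m_5, d_5) = (m_1, d_1) = (13, 25), so from here the quotients repeat a_1, ..., a_4; the period length is 4.
So sqrt(194) = [13; (1, 12, 1, 26)] with period length k = 4.
k is even, so the fundamental solution of x^2 - 194y^2 = 1 is (p_{k-1}, q_{k-1}) = (p_3, q_3); compute convergents through index 3.
Convergents (p_i = a_i*p_{i-1} + p_{i-2}, q_i = a_i*q_{i-1} + q_{i-2} with p_{-2}=0, p_{-1}=1, q_{-2}=1, q_{-1}=0):
  i=0: a_0=13, p_0 = 13*1 + 0 = 13, q_0 = 13*0 + 1 = 1.
  i=1: a_1=1, p_1 = 1*13 + 1 = 14, q_1 = 1*1 + 0 = 1.
  i=2: a_2=12, p_2 = 12*14 + 13 = 181, q_2 = 12*1 + 1 = 13.
  i=3: a_3=1, p_3 = 1*181 + 14 = 195, q_3 = 1*13 + 1 = 14.
Check: 195^2 - 194*14^2 = 38025 - 38024 = 1, so (x, y) = (195, 14) solves the equation, and by the theorem it is the least positive solution.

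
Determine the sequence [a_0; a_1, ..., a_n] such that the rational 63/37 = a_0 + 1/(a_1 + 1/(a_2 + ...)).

Run the Euclidean algorithm on 63 and 37; the successive quotients are the partial quotients a_0, a_1, ... (each step inverts the fractional part left over by the previous one):
  63 = 1*37 + 26, so a_0 = 1.
  37 = 1*26 + 11, so a_1 = 1.
  26 = 2*11 + 4, so a_2 = 2.
  11 = 2*4 + 3, so a_3 = 2.
  4 = 1*3 + 1, so a_4 = 1.
  3 = 3*1 + 0, so a_5 = 3.
The remainder reaches 0 after 6 divisions, so the expansion has 6 partial quotients, read off in order.

[1; 1, 2, 2, 1, 3]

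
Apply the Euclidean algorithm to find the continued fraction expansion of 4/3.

[1; 3]

Run the Euclidean algorithm on 4 and 3; the successive quotients are the partial quotients a_0, a_1, ... (each step inverts the fractional part left over by the previous one):
  4 = 1*3 + 1, so a_0 = 1.
  3 = 3*1 + 0, so a_1 = 3.
The remainder reaches 0 after 2 divisions, so the expansion has 2 partial quotients, read off in order.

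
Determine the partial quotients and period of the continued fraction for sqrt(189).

[13; (1, 2, 1, 26)]

Write x_i = (sqrt(189) + m_i)/d_i with (m_0, d_0) = (0, 1). a_0 = floor(sqrt(189)) = 13, since 13^2 = 169 <= 189 < 196 = 14^2.
Iterate m_{i+1} = d_i*a_i - m_i, d_{i+1} = (189 - m_{i+1}^2)/d_i, a_{i+1} = floor((a_0 + m_{i+1})/d_{i+1}):
  m_1 = 1*13 - 0 = 13, d_1 = (189 - 13^2)/1 = 20/1 = 20, a_1 = floor((13 + 13)/20) = 1.
  m_2 = 20*1 - 13 = 7, d_2 = (189 - 7^2)/20 = 140/20 = 7, a_2 = floor((13 + 7)/7) = 2.
  m_3 = 7*2 - 7 = 7, d_3 = (189 - 7^2)/7 = 140/7 = 20, a_3 = floor((13 + 7)/20) = 1.
  m_4 = 20*1 - 7 = 13, d_4 = (189 - 13^2)/20 = 20/20 = 1, a_4 = floor((13 + 13)/1) = 26.
  m_5 = 1*26 - 13 = 13, d_5 = (189 - 13^2)/1 = 20/1 = 20: (m_5, d_5) = (m_1, d_1) = (13, 20), so from here the quotients repeat a_1, ..., a_4; the period length is 4.
Hence the expansion of sqrt(189) is a_0 = 13 followed by the repeating block 1, 2, 1, 26 (period 4).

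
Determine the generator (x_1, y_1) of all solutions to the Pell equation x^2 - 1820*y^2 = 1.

(x, y) = (8191, 192)

First expand sqrt(1820) as a continued fraction. With x_i = (sqrt(1820) + m_i)/d_i and (m_0, d_0) = (0, 1): a_0 = floor(sqrt(1820)) = 42, since 42^2 = 1764 <= 1820 < 1849 = 43^2.
Iterate m_{i+1} = d_i*a_i - m_i, d_{i+1} = (1820 - m_{i+1}^2)/d_i, a_{i+1} = floor((a_0 + m_{i+1})/d_{i+1}):
  m_1 = 1*42 - 0 = 42, d_1 = (1820 - 42^2)/1 = 56/1 = 56, a_1 = floor((42 + 42)/56) = 1.
  m_2 = 56*1 - 42 = 14, d_2 = (1820 - 14^2)/56 = 1624/56 = 29, a_2 = floor((42 + 14)/29) = 1.
  m_3 = 29*1 - 14 = 15, d_3 = (1820 - 15^2)/29 = 1595/29 = 55, a_3 = floor((42 + 15)/55) = 1.
  m_4 = 55*1 - 15 = 40, d_4 = (1820 - 40^2)/55 = 220/55 = 4, a_4 = floor((42 + 40)/4) = 20.
  m_5 = 4*20 - 40 = 40, d_5 = (1820 - 40^2)/4 = 220/4 = 55, a_5 = floor((42 + 40)/55) = 1.
  m_6 = 55*1 - 40 = 15, d_6 = (1820 - 15^2)/55 = 1595/55 = 29, a_6 = floor((42 + 15)/29) = 1.
  m_7 = 29*1 - 15 = 14, d_7 = (1820 - 14^2)/29 = 1624/29 = 56, a_7 = floor((42 + 14)/56) = 1.
  m_8 = 56*1 - 14 = 42, d_8 = (1820 - 42^2)/56 = 56/56 = 1, a_8 = floor((42 + 42)/1) = 84.
  m_9 = 1*84 - 42 = 42, d_9 = (1820 - 42^2)/1 = 56/1 = 56: (m_9, d_9) = (m_1, d_1) = (42, 56), so from here the quotients repeat a_1, ..., a_8; the period length is 8.
So sqrt(1820) = [42; (1, 1, 1, 20, 1, 1, 1, 84)] with period length k = 8.
k is even, so the fundamental solution of x^2 - 1820y^2 = 1 is (p_{k-1}, q_{k-1}) = (p_7, q_7); compute convergents through index 7.
Convergents (p_i = a_i*p_{i-1} + p_{i-2}, q_i = a_i*q_{i-1} + q_{i-2} with p_{-2}=0, p_{-1}=1, q_{-2}=1, q_{-1}=0):
  i=0: a_0=42, p_0 = 42*1 + 0 = 42, q_0 = 42*0 + 1 = 1.
  i=1: a_1=1, p_1 = 1*42 + 1 = 43, q_1 = 1*1 + 0 = 1.
  i=2: a_2=1, p_2 = 1*43 + 42 = 85, q_2 = 1*1 + 1 = 2.
  i=3: a_3=1, p_3 = 1*85 + 43 = 128, q_3 = 1*2 + 1 = 3.
  i=4: a_4=20, p_4 = 20*128 + 85 = 2645, q_4 = 20*3 + 2 = 62.
  i=5: a_5=1, p_5 = 1*2645 + 128 = 2773, q_5 = 1*62 + 3 = 65.
  i=6: a_6=1, p_6 = 1*2773 + 2645 = 5418, q_6 = 1*65 + 62 = 127.
  i=7: a_7=1, p_7 = 1*5418 + 2773 = 8191, q_7 = 1*127 + 65 = 192.
Check: 8191^2 - 1820*192^2 = 67092481 - 67092480 = 1, so (x, y) = (8191, 192) solves the equation, and by the theorem it is the least positive solution.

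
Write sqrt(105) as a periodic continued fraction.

[10; (4, 20)]

Write x_i = (sqrt(105) + m_i)/d_i with (m_0, d_0) = (0, 1). a_0 = floor(sqrt(105)) = 10, since 10^2 = 100 <= 105 < 121 = 11^2.
Iterate m_{i+1} = d_i*a_i - m_i, d_{i+1} = (105 - m_{i+1}^2)/d_i, a_{i+1} = floor((a_0 + m_{i+1})/d_{i+1}):
  m_1 = 1*10 - 0 = 10, d_1 = (105 - 10^2)/1 = 5/1 = 5, a_1 = floor((10 + 10)/5) = 4.
  m_2 = 5*4 - 10 = 10, d_2 = (105 - 10^2)/5 = 5/5 = 1, a_2 = floor((10 + 10)/1) = 20.
  m_3 = 1*20 - 10 = 10, d_3 = (105 - 10^2)/1 = 5/1 = 5: (m_3, d_3) = (m_1, d_1) = (10, 5), so from here the quotients repeat a_1, a_2; the period length is 2.
Hence the expansion of sqrt(105) is a_0 = 10 followed by the repeating block 4, 20 (period 2).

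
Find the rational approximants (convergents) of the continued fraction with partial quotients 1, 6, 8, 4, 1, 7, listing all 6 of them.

Using the convergent recurrence p_i = a_i*p_{i-1} + p_{i-2}, q_i = a_i*q_{i-1} + q_{i-2} with p_{-2}=0, p_{-1}=1, q_{-2}=1, q_{-1}=0:
  i=0: a_0=1, p_0 = 1*1 + 0 = 1, q_0 = 1*0 + 1 = 1.
  i=1: a_1=6, p_1 = 6*1 + 1 = 7, q_1 = 6*1 + 0 = 6.
  i=2: a_2=8, p_2 = 8*7 + 1 = 57, q_2 = 8*6 + 1 = 49.
  i=3: a_3=4, p_3 = 4*57 + 7 = 235, q_3 = 4*49 + 6 = 202.
  i=4: a_4=1, p_4 = 1*235 + 57 = 292, q_4 = 1*202 + 49 = 251.
  i=5: a_5=7, p_5 = 7*292 + 235 = 2279, q_5 = 7*251 + 202 = 1959.

1/1, 7/6, 57/49, 235/202, 292/251, 2279/1959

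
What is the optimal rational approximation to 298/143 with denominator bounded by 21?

Expand x = 298/143 as a continued fraction with the Euclidean algorithm:
  298 = 2*143 + 12, so a_0 = 2.
  143 = 11*12 + 11, so a_1 = 11.
  12 = 1*11 + 1, so a_2 = 1.
  11 = 11*1 + 0, so a_3 = 11.
so x = [2; 11, 1, 11].
Convergents (p_i = a_i*p_{i-1} + p_{i-2}, q_i = a_i*q_{i-1} + q_{i-2} with p_{-2}=0, p_{-1}=1, q_{-2}=1, q_{-1}=0), until the denominator exceeds 21:
  i=0: a_0=2, p_0 = 2*1 + 0 = 2, q_0 = 2*0 + 1 = 1.
  i=1: a_1=11, p_1 = 11*2 + 1 = 23, q_1 = 11*1 + 0 = 11.
  i=2: a_2=1, p_2 = 1*23 + 2 = 25, q_2 = 1*11 + 1 = 12.
  i=3: a_3=11, p_3 = 11*25 + 23 = 298, q_3 = 11*12 + 11 = 143.
q_3 = 143 > 21, so the last convergent with denominator <= 21 is p_2/q_2 = 25/12.
The closest fraction with denominator <= 21 is either p_2/q_2 or the intermediate fraction (k*p_2 + p_1)/(k*q_2 + q_1) with the largest k >= 1 whose denominator stays <= 21; these approach x as k grows, and every other convergent or intermediate fraction in range is farther away.
Largest k: floor((21 - q_1)/q_2) = floor((21 - 11)/12) = 0.
Since k = 0, no intermediate fraction beyond p_2/q_2 has denominator <= 21, so the convergent 25/12 is the closest (its error is |298*12 - 25*143|/(143*12) = 1/1716).

25/12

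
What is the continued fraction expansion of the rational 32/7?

[4; 1, 1, 3]

Run the Euclidean algorithm on 32 and 7; the successive quotients are the partial quotients a_0, a_1, ... (each step inverts the fractional part left over by the previous one):
  32 = 4*7 + 4, so a_0 = 4.
  7 = 1*4 + 3, so a_1 = 1.
  4 = 1*3 + 1, so a_2 = 1.
  3 = 3*1 + 0, so a_3 = 3.
The remainder reaches 0 after 4 divisions, so the expansion has 4 partial quotients, read off in order.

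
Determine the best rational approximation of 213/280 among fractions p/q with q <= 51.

35/46

Expand x = 213/280 as a continued fraction with the Euclidean algorithm:
  213 = 0*280 + 213, so a_0 = 0.
  280 = 1*213 + 67, so a_1 = 1.
  213 = 3*67 + 12, so a_2 = 3.
  67 = 5*12 + 7, so a_3 = 5.
  12 = 1*7 + 5, so a_4 = 1.
  7 = 1*5 + 2, so a_5 = 1.
  5 = 2*2 + 1, so a_6 = 2.
  2 = 2*1 + 0, so a_7 = 2.
so x = [0; 1, 3, 5, 1, 1, 2, 2].
Convergents (p_i = a_i*p_{i-1} + p_{i-2}, q_i = a_i*q_{i-1} + q_{i-2} with p_{-2}=0, p_{-1}=1, q_{-2}=1, q_{-1}=0), until the denominator exceeds 51:
  i=0: a_0=0, p_0 = 0*1 + 0 = 0, q_0 = 0*0 + 1 = 1.
  i=1: a_1=1, p_1 = 1*0 + 1 = 1, q_1 = 1*1 + 0 = 1.
  i=2: a_2=3, p_2 = 3*1 + 0 = 3, q_2 = 3*1 + 1 = 4.
  i=3: a_3=5, p_3 = 5*3 + 1 = 16, q_3 = 5*4 + 1 = 21.
  i=4: a_4=1, p_4 = 1*16 + 3 = 19, q_4 = 1*21 + 4 = 25.
  i=5: a_5=1, p_5 = 1*19 + 16 = 35, q_5 = 1*25 + 21 = 46.
  i=6: a_6=2, p_6 = 2*35 + 19 = 89, q_6 = 2*46 + 25 = 117.
q_6 = 117 > 51, so the last convergent with denominator <= 51 is p_5/q_5 = 35/46.
The closest fraction with denominator <= 51 is either p_5/q_5 or the intermediate fraction (k*p_5 + p_4)/(k*q_5 + q_4) with the largest k >= 1 whose denominator stays <= 51; these approach x as k grows, and every other convergent or intermediate fraction in range is farther away.
Largest k: floor((51 - q_4)/q_5) = floor((51 - 25)/46) = 0.
Since k = 0, no intermediate fraction beyond p_5/q_5 has denominator <= 51, so the convergent 35/46 is the closest (its error is |213*46 - 35*280|/(280*46) = 2/12880).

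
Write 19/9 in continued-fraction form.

[2; 9]

Run the Euclidean algorithm on 19 and 9; the successive quotients are the partial quotients a_0, a_1, ... (each step inverts the fractional part left over by the previous one):
  19 = 2*9 + 1, so a_0 = 2.
  9 = 9*1 + 0, so a_1 = 9.
The remainder reaches 0 after 2 divisions, so the expansion has 2 partial quotients, read off in order.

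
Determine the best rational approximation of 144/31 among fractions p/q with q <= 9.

Expand x = 144/31 as a continued fraction with the Euclidean algorithm:
  144 = 4*31 + 20, so a_0 = 4.
  31 = 1*20 + 11, so a_1 = 1.
  20 = 1*11 + 9, so a_2 = 1.
  11 = 1*9 + 2, so a_3 = 1.
  9 = 4*2 + 1, so a_4 = 4.
  2 = 2*1 + 0, so a_5 = 2.
so x = [4; 1, 1, 1, 4, 2].
Convergents (p_i = a_i*p_{i-1} + p_{i-2}, q_i = a_i*q_{i-1} + q_{i-2} with p_{-2}=0, p_{-1}=1, q_{-2}=1, q_{-1}=0), until the denominator exceeds 9:
  i=0: a_0=4, p_0 = 4*1 + 0 = 4, q_0 = 4*0 + 1 = 1.
  i=1: a_1=1, p_1 = 1*4 + 1 = 5, q_1 = 1*1 + 0 = 1.
  i=2: a_2=1, p_2 = 1*5 + 4 = 9, q_2 = 1*1 + 1 = 2.
  i=3: a_3=1, p_3 = 1*9 + 5 = 14, q_3 = 1*2 + 1 = 3.
  i=4: a_4=4, p_4 = 4*14 + 9 = 65, q_4 = 4*3 + 2 = 14.
q_4 = 14 > 9, so the last convergent with denominator <= 9 is p_3/q_3 = 14/3.
The closest fraction with denominator <= 9 is either p_3/q_3 or the intermediate fraction (k*p_3 + p_2)/(k*q_3 + q_2) with the largest k >= 1 whose denominator stays <= 9; these approach x as k grows, and every other convergent or intermediate fraction in range is farther away.
Largest k: floor((9 - q_2)/q_3) = floor((9 - 2)/3) = 2.
That gives (2*14 + 9)/(2*3 + 2) = 37/8.
Compare the errors: |x - 14/3| = |144*3 - 14*31|/(31*3) = 2/93, and |x - 37/8| = |144*8 - 37*31|/(31*8) = 5/248.
Cross-multiplying, 5*93 = 465 < 496 = 2*248, so 5/248 is smaller: the intermediate fraction 37/8 is closer to x than 14/3.

37/8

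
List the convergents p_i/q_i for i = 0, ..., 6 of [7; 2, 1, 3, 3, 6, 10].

7/1, 15/2, 22/3, 81/11, 265/36, 1671/227, 16975/2306

Using the convergent recurrence p_i = a_i*p_{i-1} + p_{i-2}, q_i = a_i*q_{i-1} + q_{i-2} with p_{-2}=0, p_{-1}=1, q_{-2}=1, q_{-1}=0:
  i=0: a_0=7, p_0 = 7*1 + 0 = 7, q_0 = 7*0 + 1 = 1.
  i=1: a_1=2, p_1 = 2*7 + 1 = 15, q_1 = 2*1 + 0 = 2.
  i=2: a_2=1, p_2 = 1*15 + 7 = 22, q_2 = 1*2 + 1 = 3.
  i=3: a_3=3, p_3 = 3*22 + 15 = 81, q_3 = 3*3 + 2 = 11.
  i=4: a_4=3, p_4 = 3*81 + 22 = 265, q_4 = 3*11 + 3 = 36.
  i=5: a_5=6, p_5 = 6*265 + 81 = 1671, q_5 = 6*36 + 11 = 227.
  i=6: a_6=10, p_6 = 10*1671 + 265 = 16975, q_6 = 10*227 + 36 = 2306.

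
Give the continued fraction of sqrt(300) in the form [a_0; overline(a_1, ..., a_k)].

[17; overline(3, 8, 3, 34)]

Write x_i = (sqrt(300) + m_i)/d_i with (m_0, d_0) = (0, 1). a_0 = floor(sqrt(300)) = 17, since 17^2 = 289 <= 300 < 324 = 18^2.
Iterate m_{i+1} = d_i*a_i - m_i, d_{i+1} = (300 - m_{i+1}^2)/d_i, a_{i+1} = floor((a_0 + m_{i+1})/d_{i+1}):
  m_1 = 1*17 - 0 = 17, d_1 = (300 - 17^2)/1 = 11/1 = 11, a_1 = floor((17 + 17)/11) = 3.
  m_2 = 11*3 - 17 = 16, d_2 = (300 - 16^2)/11 = 44/11 = 4, a_2 = floor((17 + 16)/4) = 8.
  m_3 = 4*8 - 16 = 16, d_3 = (300 - 16^2)/4 = 44/4 = 11, a_3 = floor((17 + 16)/11) = 3.
  m_4 = 11*3 - 16 = 17, d_4 = (300 - 17^2)/11 = 11/11 = 1, a_4 = floor((17 + 17)/1) = 34.
  m_5 = 1*34 - 17 = 17, d_5 = (300 - 17^2)/1 = 11/1 = 11: (m_5, d_5) = (m_1, d_1) = (17, 11), so from here the quotients repeat a_1, ..., a_4; the period length is 4.
Hence the expansion of sqrt(300) is a_0 = 17 followed by the repeating block 3, 8, 3, 34 (period 4).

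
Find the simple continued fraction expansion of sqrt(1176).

Write x_i = (sqrt(1176) + m_i)/d_i with (m_0, d_0) = (0, 1). a_0 = floor(sqrt(1176)) = 34, since 34^2 = 1156 <= 1176 < 1225 = 35^2.
Iterate m_{i+1} = d_i*a_i - m_i, d_{i+1} = (1176 - m_{i+1}^2)/d_i, a_{i+1} = floor((a_0 + m_{i+1})/d_{i+1}):
  m_1 = 1*34 - 0 = 34, d_1 = (1176 - 34^2)/1 = 20/1 = 20, a_1 = floor((34 + 34)/20) = 3.
  m_2 = 20*3 - 34 = 26, d_2 = (1176 - 26^2)/20 = 500/20 = 25, a_2 = floor((34 + 26)/25) = 2.
  m_3 = 25*2 - 26 = 24, d_3 = (1176 - 24^2)/25 = 600/25 = 24, a_3 = floor((34 + 24)/24) = 2.
  m_4 = 24*2 - 24 = 24, d_4 = (1176 - 24^2)/24 = 600/24 = 25, a_4 = floor((34 + 24)/25) = 2.
  m_5 = 25*2 - 24 = 26, d_5 = (1176 - 26^2)/25 = 500/25 = 20, a_5 = floor((34 + 26)/20) = 3.
  m_6 = 20*3 - 26 = 34, d_6 = (1176 - 34^2)/20 = 20/20 = 1, a_6 = floor((34 + 34)/1) = 68.
  m_7 = 1*68 - 34 = 34, d_7 = (1176 - 34^2)/1 = 20/1 = 20: (m_7, d_7) = (m_1, d_1) = (34, 20), so from here the quotients repeat a_1, ..., a_6; the period length is 6.
Hence the expansion of sqrt(1176) is a_0 = 34 followed by the repeating block 3, 2, 2, 2, 3, 68 (period 6).

[34; (3, 2, 2, 2, 3, 68)]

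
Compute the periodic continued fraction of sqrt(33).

Write x_i = (sqrt(33) + m_i)/d_i with (m_0, d_0) = (0, 1). a_0 = floor(sqrt(33)) = 5, since 5^2 = 25 <= 33 < 36 = 6^2.
Iterate m_{i+1} = d_i*a_i - m_i, d_{i+1} = (33 - m_{i+1}^2)/d_i, a_{i+1} = floor((a_0 + m_{i+1})/d_{i+1}):
  m_1 = 1*5 - 0 = 5, d_1 = (33 - 5^2)/1 = 8/1 = 8, a_1 = floor((5 + 5)/8) = 1.
  m_2 = 8*1 - 5 = 3, d_2 = (33 - 3^2)/8 = 24/8 = 3, a_2 = floor((5 + 3)/3) = 2.
  m_3 = 3*2 - 3 = 3, d_3 = (33 - 3^2)/3 = 24/3 = 8, a_3 = floor((5 + 3)/8) = 1.
  m_4 = 8*1 - 3 = 5, d_4 = (33 - 5^2)/8 = 8/8 = 1, a_4 = floor((5 + 5)/1) = 10.
  m_5 = 1*10 - 5 = 5, d_5 = (33 - 5^2)/1 = 8/1 = 8: (m_5, d_5) = (m_1, d_1) = (5, 8), so from here the quotients repeat a_1, ..., a_4; the period length is 4.
Hence the expansion of sqrt(33) is a_0 = 5 followed by the repeating block 1, 2, 1, 10 (period 4).

[5; (1, 2, 1, 10)]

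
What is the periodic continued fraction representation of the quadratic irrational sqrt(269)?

Write x_i = (sqrt(269) + m_i)/d_i with (m_0, d_0) = (0, 1). a_0 = floor(sqrt(269)) = 16, since 16^2 = 256 <= 269 < 289 = 17^2.
Iterate m_{i+1} = d_i*a_i - m_i, d_{i+1} = (269 - m_{i+1}^2)/d_i, a_{i+1} = floor((a_0 + m_{i+1})/d_{i+1}):
  m_1 = 1*16 - 0 = 16, d_1 = (269 - 16^2)/1 = 13/1 = 13, a_1 = floor((16 + 16)/13) = 2.
  m_2 = 13*2 - 16 = 10, d_2 = (269 - 10^2)/13 = 169/13 = 13, a_2 = floor((16 + 10)/13) = 2.
  m_3 = 13*2 - 10 = 16, d_3 = (269 - 16^2)/13 = 13/13 = 1, a_3 = floor((16 + 16)/1) = 32.
  m_4 = 1*32 - 16 = 16, d_4 = (269 - 16^2)/1 = 13/1 = 13: (m_4, d_4) = (m_1, d_1) = (16, 13), so from here the quotients repeat a_1, ..., a_3; the period length is 3.
Hence the expansion of sqrt(269) is a_0 = 16 followed by the repeating block 2, 2, 32 (period 3).

[16; (2, 2, 32)]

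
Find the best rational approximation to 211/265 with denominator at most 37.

Expand x = 211/265 as a continued fraction with the Euclidean algorithm:
  211 = 0*265 + 211, so a_0 = 0.
  265 = 1*211 + 54, so a_1 = 1.
  211 = 3*54 + 49, so a_2 = 3.
  54 = 1*49 + 5, so a_3 = 1.
  49 = 9*5 + 4, so a_4 = 9.
  5 = 1*4 + 1, so a_5 = 1.
  4 = 4*1 + 0, so a_6 = 4.
so x = [0; 1, 3, 1, 9, 1, 4].
Convergents (p_i = a_i*p_{i-1} + p_{i-2}, q_i = a_i*q_{i-1} + q_{i-2} with p_{-2}=0, p_{-1}=1, q_{-2}=1, q_{-1}=0), until the denominator exceeds 37:
  i=0: a_0=0, p_0 = 0*1 + 0 = 0, q_0 = 0*0 + 1 = 1.
  i=1: a_1=1, p_1 = 1*0 + 1 = 1, q_1 = 1*1 + 0 = 1.
  i=2: a_2=3, p_2 = 3*1 + 0 = 3, q_2 = 3*1 + 1 = 4.
  i=3: a_3=1, p_3 = 1*3 + 1 = 4, q_3 = 1*4 + 1 = 5.
  i=4: a_4=9, p_4 = 9*4 + 3 = 39, q_4 = 9*5 + 4 = 49.
q_4 = 49 > 37, so the last convergent with denominator <= 37 is p_3/q_3 = 4/5.
The closest fraction with denominator <= 37 is either p_3/q_3 or the intermediate fraction (k*p_3 + p_2)/(k*q_3 + q_2) with the largest k >= 1 whose denominator stays <= 37; these approach x as k grows, and every other convergent or intermediate fraction in range is farther away.
Largest k: floor((37 - q_2)/q_3) = floor((37 - 4)/5) = 6.
That gives (6*4 + 3)/(6*5 + 4) = 27/34.
Compare the errors: |x - 4/5| = |211*5 - 4*265|/(265*5) = 5/1325, and |x - 27/34| = |211*34 - 27*265|/(265*34) = 19/9010.
Cross-multiplying, 19*1325 = 25175 < 45050 = 5*9010, so 19/9010 is smaller: the intermediate fraction 27/34 is closer to x than 4/5.

27/34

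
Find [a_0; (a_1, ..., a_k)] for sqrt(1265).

[35; (1, 1, 3, 4, 6, 4, 3, 1, 1, 70)]

Write x_i = (sqrt(1265) + m_i)/d_i with (m_0, d_0) = (0, 1). a_0 = floor(sqrt(1265)) = 35, since 35^2 = 1225 <= 1265 < 1296 = 36^2.
Iterate m_{i+1} = d_i*a_i - m_i, d_{i+1} = (1265 - m_{i+1}^2)/d_i, a_{i+1} = floor((a_0 + m_{i+1})/d_{i+1}):
  m_1 = 1*35 - 0 = 35, d_1 = (1265 - 35^2)/1 = 40/1 = 40, a_1 = floor((35 + 35)/40) = 1.
  m_2 = 40*1 - 35 = 5, d_2 = (1265 - 5^2)/40 = 1240/40 = 31, a_2 = floor((35 + 5)/31) = 1.
  m_3 = 31*1 - 5 = 26, d_3 = (1265 - 26^2)/31 = 589/31 = 19, a_3 = floor((35 + 26)/19) = 3.
  m_4 = 19*3 - 26 = 31, d_4 = (1265 - 31^2)/19 = 304/19 = 16, a_4 = floor((35 + 31)/16) = 4.
  m_5 = 16*4 - 31 = 33, d_5 = (1265 - 33^2)/16 = 176/16 = 11, a_5 = floor((35 + 33)/11) = 6.
  m_6 = 11*6 - 33 = 33, d_6 = (1265 - 33^2)/11 = 176/11 = 16, a_6 = floor((35 + 33)/16) = 4.
  m_7 = 16*4 - 33 = 31, d_7 = (1265 - 31^2)/16 = 304/16 = 19, a_7 = floor((35 + 31)/19) = 3.
  m_8 = 19*3 - 31 = 26, d_8 = (1265 - 26^2)/19 = 589/19 = 31, a_8 = floor((35 + 26)/31) = 1.
  m_9 = 31*1 - 26 = 5, d_9 = (1265 - 5^2)/31 = 1240/31 = 40, a_9 = floor((35 + 5)/40) = 1.
  m_10 = 40*1 - 5 = 35, d_10 = (1265 - 35^2)/40 = 40/40 = 1, a_10 = floor((35 + 35)/1) = 70.
  m_11 = 1*70 - 35 = 35, d_11 = (1265 - 35^2)/1 = 40/1 = 40: (m_11, d_11) = (m_1, d_1) = (35, 40), so from here the quotients repeat a_1, ..., a_10; the period length is 10.
Hence the expansion of sqrt(1265) is a_0 = 35 followed by the repeating block 1, 1, 3, 4, 6, 4, 3, 1, 1, 70 (period 10).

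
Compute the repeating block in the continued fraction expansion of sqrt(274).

Write x_i = (sqrt(274) + m_i)/d_i with (m_0, d_0) = (0, 1). a_0 = floor(sqrt(274)) = 16, since 16^2 = 256 <= 274 < 289 = 17^2.
Iterate m_{i+1} = d_i*a_i - m_i, d_{i+1} = (274 - m_{i+1}^2)/d_i, a_{i+1} = floor((a_0 + m_{i+1})/d_{i+1}):
  m_1 = 1*16 - 0 = 16, d_1 = (274 - 16^2)/1 = 18/1 = 18, a_1 = floor((16 + 16)/18) = 1.
  m_2 = 18*1 - 16 = 2, d_2 = (274 - 2^2)/18 = 270/18 = 15, a_2 = floor((16 + 2)/15) = 1.
  m_3 = 15*1 - 2 = 13, d_3 = (274 - 13^2)/15 = 105/15 = 7, a_3 = floor((16 + 13)/7) = 4.
  m_4 = 7*4 - 13 = 15, d_4 = (274 - 15^2)/7 = 49/7 = 7, a_4 = floor((16 + 15)/7) = 4.
  m_5 = 7*4 - 15 = 13, d_5 = (274 - 13^2)/7 = 105/7 = 15, a_5 = floor((16 + 13)/15) = 1.
  m_6 = 15*1 - 13 = 2, d_6 = (274 - 2^2)/15 = 270/15 = 18, a_6 = floor((16 + 2)/18) = 1.
  m_7 = 18*1 - 2 = 16, d_7 = (274 - 16^2)/18 = 18/18 = 1, a_7 = floor((16 + 16)/1) = 32.
  m_8 = 1*32 - 16 = 16, d_8 = (274 - 16^2)/1 = 18/1 = 18: (m_8, d_8) = (m_1, d_1) = (16, 18), so from here the quotients repeat a_1, ..., a_7; the period length is 7.
Hence the expansion of sqrt(274) is a_0 = 16 followed by the repeating block 1, 1, 4, 4, 1, 1, 32 (period 7).

[16; (1, 1, 4, 4, 1, 1, 32)]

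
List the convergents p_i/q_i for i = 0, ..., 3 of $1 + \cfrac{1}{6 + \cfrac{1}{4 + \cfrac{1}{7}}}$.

Using the convergent recurrence p_i = a_i*p_{i-1} + p_{i-2}, q_i = a_i*q_{i-1} + q_{i-2} with p_{-2}=0, p_{-1}=1, q_{-2}=1, q_{-1}=0:
  i=0: a_0=1, p_0 = 1*1 + 0 = 1, q_0 = 1*0 + 1 = 1.
  i=1: a_1=6, p_1 = 6*1 + 1 = 7, q_1 = 6*1 + 0 = 6.
  i=2: a_2=4, p_2 = 4*7 + 1 = 29, q_2 = 4*6 + 1 = 25.
  i=3: a_3=7, p_3 = 7*29 + 7 = 210, q_3 = 7*25 + 6 = 181.

1/1, 7/6, 29/25, 210/181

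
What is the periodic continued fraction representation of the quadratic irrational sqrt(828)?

Write x_i = (sqrt(828) + m_i)/d_i with (m_0, d_0) = (0, 1). a_0 = floor(sqrt(828)) = 28, since 28^2 = 784 <= 828 < 841 = 29^2.
Iterate m_{i+1} = d_i*a_i - m_i, d_{i+1} = (828 - m_{i+1}^2)/d_i, a_{i+1} = floor((a_0 + m_{i+1})/d_{i+1}):
  m_1 = 1*28 - 0 = 28, d_1 = (828 - 28^2)/1 = 44/1 = 44, a_1 = floor((28 + 28)/44) = 1.
  m_2 = 44*1 - 28 = 16, d_2 = (828 - 16^2)/44 = 572/44 = 13, a_2 = floor((28 + 16)/13) = 3.
  m_3 = 13*3 - 16 = 23, d_3 = (828 - 23^2)/13 = 299/13 = 23, a_3 = floor((28 + 23)/23) = 2.
  m_4 = 23*2 - 23 = 23, d_4 = (828 - 23^2)/23 = 299/23 = 13, a_4 = floor((28 + 23)/13) = 3.
  m_5 = 13*3 - 23 = 16, d_5 = (828 - 16^2)/13 = 572/13 = 44, a_5 = floor((28 + 16)/44) = 1.
  m_6 = 44*1 - 16 = 28, d_6 = (828 - 28^2)/44 = 44/44 = 1, a_6 = floor((28 + 28)/1) = 56.
  m_7 = 1*56 - 28 = 28, d_7 = (828 - 28^2)/1 = 44/1 = 44: (m_7, d_7) = (m_1, d_1) = (28, 44), so from here the quotients repeat a_1, ..., a_6; the period length is 6.
Hence the expansion of sqrt(828) is a_0 = 28 followed by the repeating block 1, 3, 2, 3, 1, 56 (period 6).

[28; (1, 3, 2, 3, 1, 56)]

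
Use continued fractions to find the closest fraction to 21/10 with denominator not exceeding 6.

Expand x = 21/10 as a continued fraction with the Euclidean algorithm:
  21 = 2*10 + 1, so a_0 = 2.
  10 = 10*1 + 0, so a_1 = 10.
so x = [2; 10].
Convergents (p_i = a_i*p_{i-1} + p_{i-2}, q_i = a_i*q_{i-1} + q_{i-2} with p_{-2}=0, p_{-1}=1, q_{-2}=1, q_{-1}=0), until the denominator exceeds 6:
  i=0: a_0=2, p_0 = 2*1 + 0 = 2, q_0 = 2*0 + 1 = 1.
  i=1: a_1=10, p_1 = 10*2 + 1 = 21, q_1 = 10*1 + 0 = 10.
q_1 = 10 > 6, so the last convergent with denominator <= 6 is p_0/q_0 = 2/1.
The closest fraction with denominator <= 6 is either p_0/q_0 or the intermediate fraction (k*p_0 + p_{-1})/(k*q_0 + q_{-1}) with the largest k >= 1 whose denominator stays <= 6; these approach x as k grows, and every other convergent or intermediate fraction in range is farther away.
Largest k: floor((6 - q_{-1})/q_0) = floor((6 - 0)/1) = 6 (using the seeds p_{-1} = 1, q_{-1} = 0).
That gives (6*2 + 1)/(6*1 + 0) = 13/6.
Compare the errors: |x - 2/1| = |21*1 - 2*10|/(10*1) = 1/10, and |x - 13/6| = |21*6 - 13*10|/(10*6) = 4/60.
Cross-multiplying, 4*10 = 40 < 60 = 1*60, so 4/60 is smaller: the intermediate fraction 13/6 is closer to x than 2/1.

13/6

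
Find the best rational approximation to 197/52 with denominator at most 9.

Expand x = 197/52 as a continued fraction with the Euclidean algorithm:
  197 = 3*52 + 41, so a_0 = 3.
  52 = 1*41 + 11, so a_1 = 1.
  41 = 3*11 + 8, so a_2 = 3.
  11 = 1*8 + 3, so a_3 = 1.
  8 = 2*3 + 2, so a_4 = 2.
  3 = 1*2 + 1, so a_5 = 1.
  2 = 2*1 + 0, so a_6 = 2.
so x = [3; 1, 3, 1, 2, 1, 2].
Convergents (p_i = a_i*p_{i-1} + p_{i-2}, q_i = a_i*q_{i-1} + q_{i-2} with p_{-2}=0, p_{-1}=1, q_{-2}=1, q_{-1}=0), until the denominator exceeds 9:
  i=0: a_0=3, p_0 = 3*1 + 0 = 3, q_0 = 3*0 + 1 = 1.
  i=1: a_1=1, p_1 = 1*3 + 1 = 4, q_1 = 1*1 + 0 = 1.
  i=2: a_2=3, p_2 = 3*4 + 3 = 15, q_2 = 3*1 + 1 = 4.
  i=3: a_3=1, p_3 = 1*15 + 4 = 19, q_3 = 1*4 + 1 = 5.
  i=4: a_4=2, p_4 = 2*19 + 15 = 53, q_4 = 2*5 + 4 = 14.
q_4 = 14 > 9, so the last convergent with denominator <= 9 is p_3/q_3 = 19/5.
The closest fraction with denominator <= 9 is either p_3/q_3 or the intermediate fraction (k*p_3 + p_2)/(k*q_3 + q_2) with the largest k >= 1 whose denominator stays <= 9; these approach x as k grows, and every other convergent or intermediate fraction in range is farther away.
Largest k: floor((9 - q_2)/q_3) = floor((9 - 4)/5) = 1.
That gives (1*19 + 15)/(1*5 + 4) = 34/9.
Compare the errors: |x - 19/5| = |197*5 - 19*52|/(52*5) = 3/260, and |x - 34/9| = |197*9 - 34*52|/(52*9) = 5/468.
Cross-multiplying, 5*260 = 1300 < 1404 = 3*468, so 5/468 is smaller: the intermediate fraction 34/9 is closer to x than 19/5.

34/9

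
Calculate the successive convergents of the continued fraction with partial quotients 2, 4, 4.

2/1, 9/4, 38/17

Using the convergent recurrence p_i = a_i*p_{i-1} + p_{i-2}, q_i = a_i*q_{i-1} + q_{i-2} with p_{-2}=0, p_{-1}=1, q_{-2}=1, q_{-1}=0:
  i=0: a_0=2, p_0 = 2*1 + 0 = 2, q_0 = 2*0 + 1 = 1.
  i=1: a_1=4, p_1 = 4*2 + 1 = 9, q_1 = 4*1 + 0 = 4.
  i=2: a_2=4, p_2 = 4*9 + 2 = 38, q_2 = 4*4 + 1 = 17.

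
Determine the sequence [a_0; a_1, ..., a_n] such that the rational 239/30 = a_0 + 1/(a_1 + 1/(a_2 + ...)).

Run the Euclidean algorithm on 239 and 30; the successive quotients are the partial quotients a_0, a_1, ... (each step inverts the fractional part left over by the previous one):
  239 = 7*30 + 29, so a_0 = 7.
  30 = 1*29 + 1, so a_1 = 1.
  29 = 29*1 + 0, so a_2 = 29.
The remainder reaches 0 after 3 divisions, so the expansion has 3 partial quotients, read off in order.

[7; 1, 29]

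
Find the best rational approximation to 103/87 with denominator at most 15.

Expand x = 103/87 as a continued fraction with the Euclidean algorithm:
  103 = 1*87 + 16, so a_0 = 1.
  87 = 5*16 + 7, so a_1 = 5.
  16 = 2*7 + 2, so a_2 = 2.
  7 = 3*2 + 1, so a_3 = 3.
  2 = 2*1 + 0, so a_4 = 2.
so x = [1; 5, 2, 3, 2].
Convergents (p_i = a_i*p_{i-1} + p_{i-2}, q_i = a_i*q_{i-1} + q_{i-2} with p_{-2}=0, p_{-1}=1, q_{-2}=1, q_{-1}=0), until the denominator exceeds 15:
  i=0: a_0=1, p_0 = 1*1 + 0 = 1, q_0 = 1*0 + 1 = 1.
  i=1: a_1=5, p_1 = 5*1 + 1 = 6, q_1 = 5*1 + 0 = 5.
  i=2: a_2=2, p_2 = 2*6 + 1 = 13, q_2 = 2*5 + 1 = 11.
  i=3: a_3=3, p_3 = 3*13 + 6 = 45, q_3 = 3*11 + 5 = 38.
q_3 = 38 > 15, so the last convergent with denominator <= 15 is p_2/q_2 = 13/11.
The closest fraction with denominator <= 15 is either p_2/q_2 or the intermediate fraction (k*p_2 + p_1)/(k*q_2 + q_1) with the largest k >= 1 whose denominator stays <= 15; these approach x as k grows, and every other convergent or intermediate fraction in range is farther away.
Largest k: floor((15 - q_1)/q_2) = floor((15 - 5)/11) = 0.
Since k = 0, no intermediate fraction beyond p_2/q_2 has denominator <= 15, so the convergent 13/11 is the closest (its error is |103*11 - 13*87|/(87*11) = 2/957).

13/11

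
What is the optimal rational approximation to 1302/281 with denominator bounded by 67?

139/30

Expand x = 1302/281 as a continued fraction with the Euclidean algorithm:
  1302 = 4*281 + 178, so a_0 = 4.
  281 = 1*178 + 103, so a_1 = 1.
  178 = 1*103 + 75, so a_2 = 1.
  103 = 1*75 + 28, so a_3 = 1.
  75 = 2*28 + 19, so a_4 = 2.
  28 = 1*19 + 9, so a_5 = 1.
  19 = 2*9 + 1, so a_6 = 2.
  9 = 9*1 + 0, so a_7 = 9.
so x = [4; 1, 1, 1, 2, 1, 2, 9].
Convergents (p_i = a_i*p_{i-1} + p_{i-2}, q_i = a_i*q_{i-1} + q_{i-2} with p_{-2}=0, p_{-1}=1, q_{-2}=1, q_{-1}=0), until the denominator exceeds 67:
  i=0: a_0=4, p_0 = 4*1 + 0 = 4, q_0 = 4*0 + 1 = 1.
  i=1: a_1=1, p_1 = 1*4 + 1 = 5, q_1 = 1*1 + 0 = 1.
  i=2: a_2=1, p_2 = 1*5 + 4 = 9, q_2 = 1*1 + 1 = 2.
  i=3: a_3=1, p_3 = 1*9 + 5 = 14, q_3 = 1*2 + 1 = 3.
  i=4: a_4=2, p_4 = 2*14 + 9 = 37, q_4 = 2*3 + 2 = 8.
  i=5: a_5=1, p_5 = 1*37 + 14 = 51, q_5 = 1*8 + 3 = 11.
  i=6: a_6=2, p_6 = 2*51 + 37 = 139, q_6 = 2*11 + 8 = 30.
  i=7: a_7=9, p_7 = 9*139 + 51 = 1302, q_7 = 9*30 + 11 = 281.
q_7 = 281 > 67, so the last convergent with denominator <= 67 is p_6/q_6 = 139/30.
The closest fraction with denominator <= 67 is either p_6/q_6 or the intermediate fraction (k*p_6 + p_5)/(k*q_6 + q_5) with the largest k >= 1 whose denominator stays <= 67; these approach x as k grows, and every other convergent or intermediate fraction in range is farther away.
Largest k: floor((67 - q_5)/q_6) = floor((67 - 11)/30) = 1.
That gives (1*139 + 51)/(1*30 + 11) = 190/41.
Compare the errors: |x - 139/30| = |1302*30 - 139*281|/(281*30) = 1/8430, and |x - 190/41| = |1302*41 - 190*281|/(281*41) = 8/11521.
Cross-multiplying, 1*11521 = 11521 < 67440 = 8*8430, so 1/8430 is smaller: the convergent 139/30 is closer to x than 190/41.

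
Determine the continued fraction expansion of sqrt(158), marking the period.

[12; (1, 1, 3, 12, 3, 1, 1, 24)]

Write x_i = (sqrt(158) + m_i)/d_i with (m_0, d_0) = (0, 1). a_0 = floor(sqrt(158)) = 12, since 12^2 = 144 <= 158 < 169 = 13^2.
Iterate m_{i+1} = d_i*a_i - m_i, d_{i+1} = (158 - m_{i+1}^2)/d_i, a_{i+1} = floor((a_0 + m_{i+1})/d_{i+1}):
  m_1 = 1*12 - 0 = 12, d_1 = (158 - 12^2)/1 = 14/1 = 14, a_1 = floor((12 + 12)/14) = 1.
  m_2 = 14*1 - 12 = 2, d_2 = (158 - 2^2)/14 = 154/14 = 11, a_2 = floor((12 + 2)/11) = 1.
  m_3 = 11*1 - 2 = 9, d_3 = (158 - 9^2)/11 = 77/11 = 7, a_3 = floor((12 + 9)/7) = 3.
  m_4 = 7*3 - 9 = 12, d_4 = (158 - 12^2)/7 = 14/7 = 2, a_4 = floor((12 + 12)/2) = 12.
  m_5 = 2*12 - 12 = 12, d_5 = (158 - 12^2)/2 = 14/2 = 7, a_5 = floor((12 + 12)/7) = 3.
  m_6 = 7*3 - 12 = 9, d_6 = (158 - 9^2)/7 = 77/7 = 11, a_6 = floor((12 + 9)/11) = 1.
  m_7 = 11*1 - 9 = 2, d_7 = (158 - 2^2)/11 = 154/11 = 14, a_7 = floor((12 + 2)/14) = 1.
  m_8 = 14*1 - 2 = 12, d_8 = (158 - 12^2)/14 = 14/14 = 1, a_8 = floor((12 + 12)/1) = 24.
  m_9 = 1*24 - 12 = 12, d_9 = (158 - 12^2)/1 = 14/1 = 14: (m_9, d_9) = (m_1, d_1) = (12, 14), so from here the quotients repeat a_1, ..., a_8; the period length is 8.
Hence the expansion of sqrt(158) is a_0 = 12 followed by the repeating block 1, 1, 3, 12, 3, 1, 1, 24 (period 8).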